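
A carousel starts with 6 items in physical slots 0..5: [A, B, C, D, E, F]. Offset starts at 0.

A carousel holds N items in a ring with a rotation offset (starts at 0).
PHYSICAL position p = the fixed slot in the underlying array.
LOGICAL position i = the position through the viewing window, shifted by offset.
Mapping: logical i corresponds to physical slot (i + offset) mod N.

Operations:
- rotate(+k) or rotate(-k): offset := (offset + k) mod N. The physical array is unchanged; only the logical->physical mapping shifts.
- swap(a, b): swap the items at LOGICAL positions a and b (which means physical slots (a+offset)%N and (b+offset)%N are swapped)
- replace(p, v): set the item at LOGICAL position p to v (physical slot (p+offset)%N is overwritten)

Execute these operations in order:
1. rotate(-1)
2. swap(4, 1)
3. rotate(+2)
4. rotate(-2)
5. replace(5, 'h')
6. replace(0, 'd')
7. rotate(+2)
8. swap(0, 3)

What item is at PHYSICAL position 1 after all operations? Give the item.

After op 1 (rotate(-1)): offset=5, physical=[A,B,C,D,E,F], logical=[F,A,B,C,D,E]
After op 2 (swap(4, 1)): offset=5, physical=[D,B,C,A,E,F], logical=[F,D,B,C,A,E]
After op 3 (rotate(+2)): offset=1, physical=[D,B,C,A,E,F], logical=[B,C,A,E,F,D]
After op 4 (rotate(-2)): offset=5, physical=[D,B,C,A,E,F], logical=[F,D,B,C,A,E]
After op 5 (replace(5, 'h')): offset=5, physical=[D,B,C,A,h,F], logical=[F,D,B,C,A,h]
After op 6 (replace(0, 'd')): offset=5, physical=[D,B,C,A,h,d], logical=[d,D,B,C,A,h]
After op 7 (rotate(+2)): offset=1, physical=[D,B,C,A,h,d], logical=[B,C,A,h,d,D]
After op 8 (swap(0, 3)): offset=1, physical=[D,h,C,A,B,d], logical=[h,C,A,B,d,D]

Answer: h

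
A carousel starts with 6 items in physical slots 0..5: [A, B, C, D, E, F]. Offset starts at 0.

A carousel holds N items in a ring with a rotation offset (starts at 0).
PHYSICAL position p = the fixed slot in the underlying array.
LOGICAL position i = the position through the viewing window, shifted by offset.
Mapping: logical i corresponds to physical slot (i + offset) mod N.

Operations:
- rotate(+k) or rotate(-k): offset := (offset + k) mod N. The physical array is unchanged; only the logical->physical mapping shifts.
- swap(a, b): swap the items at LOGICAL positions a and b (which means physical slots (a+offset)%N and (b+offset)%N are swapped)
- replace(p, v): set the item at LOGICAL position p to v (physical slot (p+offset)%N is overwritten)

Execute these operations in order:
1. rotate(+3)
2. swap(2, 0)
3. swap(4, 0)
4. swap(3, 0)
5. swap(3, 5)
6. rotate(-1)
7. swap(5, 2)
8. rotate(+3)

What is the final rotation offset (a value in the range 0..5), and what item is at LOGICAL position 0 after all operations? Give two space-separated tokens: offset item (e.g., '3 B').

After op 1 (rotate(+3)): offset=3, physical=[A,B,C,D,E,F], logical=[D,E,F,A,B,C]
After op 2 (swap(2, 0)): offset=3, physical=[A,B,C,F,E,D], logical=[F,E,D,A,B,C]
After op 3 (swap(4, 0)): offset=3, physical=[A,F,C,B,E,D], logical=[B,E,D,A,F,C]
After op 4 (swap(3, 0)): offset=3, physical=[B,F,C,A,E,D], logical=[A,E,D,B,F,C]
After op 5 (swap(3, 5)): offset=3, physical=[C,F,B,A,E,D], logical=[A,E,D,C,F,B]
After op 6 (rotate(-1)): offset=2, physical=[C,F,B,A,E,D], logical=[B,A,E,D,C,F]
After op 7 (swap(5, 2)): offset=2, physical=[C,E,B,A,F,D], logical=[B,A,F,D,C,E]
After op 8 (rotate(+3)): offset=5, physical=[C,E,B,A,F,D], logical=[D,C,E,B,A,F]

Answer: 5 D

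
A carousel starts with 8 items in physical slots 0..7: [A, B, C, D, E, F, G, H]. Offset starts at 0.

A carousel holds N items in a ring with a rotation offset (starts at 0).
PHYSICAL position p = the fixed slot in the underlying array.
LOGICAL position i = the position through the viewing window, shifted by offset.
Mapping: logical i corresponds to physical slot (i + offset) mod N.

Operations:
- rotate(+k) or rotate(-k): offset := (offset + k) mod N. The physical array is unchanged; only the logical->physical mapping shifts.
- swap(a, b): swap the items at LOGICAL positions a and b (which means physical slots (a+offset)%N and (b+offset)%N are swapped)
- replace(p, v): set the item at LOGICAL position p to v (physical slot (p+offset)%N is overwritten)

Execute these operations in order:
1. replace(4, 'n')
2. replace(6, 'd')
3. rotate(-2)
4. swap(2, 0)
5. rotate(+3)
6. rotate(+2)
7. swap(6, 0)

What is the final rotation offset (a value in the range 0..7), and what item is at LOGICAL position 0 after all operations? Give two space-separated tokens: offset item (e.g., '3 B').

After op 1 (replace(4, 'n')): offset=0, physical=[A,B,C,D,n,F,G,H], logical=[A,B,C,D,n,F,G,H]
After op 2 (replace(6, 'd')): offset=0, physical=[A,B,C,D,n,F,d,H], logical=[A,B,C,D,n,F,d,H]
After op 3 (rotate(-2)): offset=6, physical=[A,B,C,D,n,F,d,H], logical=[d,H,A,B,C,D,n,F]
After op 4 (swap(2, 0)): offset=6, physical=[d,B,C,D,n,F,A,H], logical=[A,H,d,B,C,D,n,F]
After op 5 (rotate(+3)): offset=1, physical=[d,B,C,D,n,F,A,H], logical=[B,C,D,n,F,A,H,d]
After op 6 (rotate(+2)): offset=3, physical=[d,B,C,D,n,F,A,H], logical=[D,n,F,A,H,d,B,C]
After op 7 (swap(6, 0)): offset=3, physical=[d,D,C,B,n,F,A,H], logical=[B,n,F,A,H,d,D,C]

Answer: 3 B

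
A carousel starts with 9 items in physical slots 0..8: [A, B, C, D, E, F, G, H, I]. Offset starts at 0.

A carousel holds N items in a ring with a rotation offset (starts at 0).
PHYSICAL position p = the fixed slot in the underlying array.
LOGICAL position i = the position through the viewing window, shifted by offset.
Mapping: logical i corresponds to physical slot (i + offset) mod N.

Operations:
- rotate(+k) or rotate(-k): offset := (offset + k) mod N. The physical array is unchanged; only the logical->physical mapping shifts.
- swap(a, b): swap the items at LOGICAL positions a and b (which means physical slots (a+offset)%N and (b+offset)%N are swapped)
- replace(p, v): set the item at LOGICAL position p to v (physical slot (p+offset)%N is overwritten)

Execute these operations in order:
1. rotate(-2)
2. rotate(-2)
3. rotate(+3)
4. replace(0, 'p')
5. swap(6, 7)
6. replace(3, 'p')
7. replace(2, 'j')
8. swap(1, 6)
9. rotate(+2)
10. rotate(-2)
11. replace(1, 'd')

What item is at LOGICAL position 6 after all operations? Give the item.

Answer: A

Derivation:
After op 1 (rotate(-2)): offset=7, physical=[A,B,C,D,E,F,G,H,I], logical=[H,I,A,B,C,D,E,F,G]
After op 2 (rotate(-2)): offset=5, physical=[A,B,C,D,E,F,G,H,I], logical=[F,G,H,I,A,B,C,D,E]
After op 3 (rotate(+3)): offset=8, physical=[A,B,C,D,E,F,G,H,I], logical=[I,A,B,C,D,E,F,G,H]
After op 4 (replace(0, 'p')): offset=8, physical=[A,B,C,D,E,F,G,H,p], logical=[p,A,B,C,D,E,F,G,H]
After op 5 (swap(6, 7)): offset=8, physical=[A,B,C,D,E,G,F,H,p], logical=[p,A,B,C,D,E,G,F,H]
After op 6 (replace(3, 'p')): offset=8, physical=[A,B,p,D,E,G,F,H,p], logical=[p,A,B,p,D,E,G,F,H]
After op 7 (replace(2, 'j')): offset=8, physical=[A,j,p,D,E,G,F,H,p], logical=[p,A,j,p,D,E,G,F,H]
After op 8 (swap(1, 6)): offset=8, physical=[G,j,p,D,E,A,F,H,p], logical=[p,G,j,p,D,E,A,F,H]
After op 9 (rotate(+2)): offset=1, physical=[G,j,p,D,E,A,F,H,p], logical=[j,p,D,E,A,F,H,p,G]
After op 10 (rotate(-2)): offset=8, physical=[G,j,p,D,E,A,F,H,p], logical=[p,G,j,p,D,E,A,F,H]
After op 11 (replace(1, 'd')): offset=8, physical=[d,j,p,D,E,A,F,H,p], logical=[p,d,j,p,D,E,A,F,H]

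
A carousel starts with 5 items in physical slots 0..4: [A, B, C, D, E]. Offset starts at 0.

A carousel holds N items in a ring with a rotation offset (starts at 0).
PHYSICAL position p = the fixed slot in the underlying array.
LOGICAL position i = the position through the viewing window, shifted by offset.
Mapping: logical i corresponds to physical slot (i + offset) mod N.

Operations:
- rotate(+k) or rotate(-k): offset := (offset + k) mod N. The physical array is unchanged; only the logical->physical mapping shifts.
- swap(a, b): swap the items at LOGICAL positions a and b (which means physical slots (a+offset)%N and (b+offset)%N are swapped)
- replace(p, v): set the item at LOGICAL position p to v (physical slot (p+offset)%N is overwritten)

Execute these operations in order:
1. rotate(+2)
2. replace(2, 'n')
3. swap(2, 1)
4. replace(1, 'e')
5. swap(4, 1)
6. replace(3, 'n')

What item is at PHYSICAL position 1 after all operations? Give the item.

After op 1 (rotate(+2)): offset=2, physical=[A,B,C,D,E], logical=[C,D,E,A,B]
After op 2 (replace(2, 'n')): offset=2, physical=[A,B,C,D,n], logical=[C,D,n,A,B]
After op 3 (swap(2, 1)): offset=2, physical=[A,B,C,n,D], logical=[C,n,D,A,B]
After op 4 (replace(1, 'e')): offset=2, physical=[A,B,C,e,D], logical=[C,e,D,A,B]
After op 5 (swap(4, 1)): offset=2, physical=[A,e,C,B,D], logical=[C,B,D,A,e]
After op 6 (replace(3, 'n')): offset=2, physical=[n,e,C,B,D], logical=[C,B,D,n,e]

Answer: e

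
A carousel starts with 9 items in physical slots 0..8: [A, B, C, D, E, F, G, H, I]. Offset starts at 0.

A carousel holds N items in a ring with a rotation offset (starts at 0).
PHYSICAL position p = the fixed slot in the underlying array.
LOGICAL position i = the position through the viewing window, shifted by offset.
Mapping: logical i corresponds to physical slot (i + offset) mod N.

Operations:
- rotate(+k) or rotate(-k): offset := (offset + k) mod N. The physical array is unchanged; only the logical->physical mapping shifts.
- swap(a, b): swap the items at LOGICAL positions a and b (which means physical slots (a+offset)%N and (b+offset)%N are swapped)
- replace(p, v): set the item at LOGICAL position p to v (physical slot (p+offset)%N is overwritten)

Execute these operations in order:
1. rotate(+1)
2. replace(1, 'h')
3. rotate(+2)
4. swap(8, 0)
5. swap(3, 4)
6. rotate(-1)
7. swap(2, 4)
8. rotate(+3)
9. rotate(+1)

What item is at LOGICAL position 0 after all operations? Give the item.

Answer: E

Derivation:
After op 1 (rotate(+1)): offset=1, physical=[A,B,C,D,E,F,G,H,I], logical=[B,C,D,E,F,G,H,I,A]
After op 2 (replace(1, 'h')): offset=1, physical=[A,B,h,D,E,F,G,H,I], logical=[B,h,D,E,F,G,H,I,A]
After op 3 (rotate(+2)): offset=3, physical=[A,B,h,D,E,F,G,H,I], logical=[D,E,F,G,H,I,A,B,h]
After op 4 (swap(8, 0)): offset=3, physical=[A,B,D,h,E,F,G,H,I], logical=[h,E,F,G,H,I,A,B,D]
After op 5 (swap(3, 4)): offset=3, physical=[A,B,D,h,E,F,H,G,I], logical=[h,E,F,H,G,I,A,B,D]
After op 6 (rotate(-1)): offset=2, physical=[A,B,D,h,E,F,H,G,I], logical=[D,h,E,F,H,G,I,A,B]
After op 7 (swap(2, 4)): offset=2, physical=[A,B,D,h,H,F,E,G,I], logical=[D,h,H,F,E,G,I,A,B]
After op 8 (rotate(+3)): offset=5, physical=[A,B,D,h,H,F,E,G,I], logical=[F,E,G,I,A,B,D,h,H]
After op 9 (rotate(+1)): offset=6, physical=[A,B,D,h,H,F,E,G,I], logical=[E,G,I,A,B,D,h,H,F]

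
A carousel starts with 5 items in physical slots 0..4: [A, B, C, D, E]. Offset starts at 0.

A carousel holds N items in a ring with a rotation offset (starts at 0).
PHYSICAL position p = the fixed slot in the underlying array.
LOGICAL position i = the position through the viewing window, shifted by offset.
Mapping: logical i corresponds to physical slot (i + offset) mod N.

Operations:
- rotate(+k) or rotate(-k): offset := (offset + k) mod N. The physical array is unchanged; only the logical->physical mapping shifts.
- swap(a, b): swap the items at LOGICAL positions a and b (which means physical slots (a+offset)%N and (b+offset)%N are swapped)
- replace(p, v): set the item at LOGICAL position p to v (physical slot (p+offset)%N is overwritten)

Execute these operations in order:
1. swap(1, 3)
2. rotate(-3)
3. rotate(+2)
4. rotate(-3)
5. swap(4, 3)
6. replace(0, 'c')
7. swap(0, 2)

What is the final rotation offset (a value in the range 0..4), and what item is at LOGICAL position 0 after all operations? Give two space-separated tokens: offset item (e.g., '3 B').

After op 1 (swap(1, 3)): offset=0, physical=[A,D,C,B,E], logical=[A,D,C,B,E]
After op 2 (rotate(-3)): offset=2, physical=[A,D,C,B,E], logical=[C,B,E,A,D]
After op 3 (rotate(+2)): offset=4, physical=[A,D,C,B,E], logical=[E,A,D,C,B]
After op 4 (rotate(-3)): offset=1, physical=[A,D,C,B,E], logical=[D,C,B,E,A]
After op 5 (swap(4, 3)): offset=1, physical=[E,D,C,B,A], logical=[D,C,B,A,E]
After op 6 (replace(0, 'c')): offset=1, physical=[E,c,C,B,A], logical=[c,C,B,A,E]
After op 7 (swap(0, 2)): offset=1, physical=[E,B,C,c,A], logical=[B,C,c,A,E]

Answer: 1 B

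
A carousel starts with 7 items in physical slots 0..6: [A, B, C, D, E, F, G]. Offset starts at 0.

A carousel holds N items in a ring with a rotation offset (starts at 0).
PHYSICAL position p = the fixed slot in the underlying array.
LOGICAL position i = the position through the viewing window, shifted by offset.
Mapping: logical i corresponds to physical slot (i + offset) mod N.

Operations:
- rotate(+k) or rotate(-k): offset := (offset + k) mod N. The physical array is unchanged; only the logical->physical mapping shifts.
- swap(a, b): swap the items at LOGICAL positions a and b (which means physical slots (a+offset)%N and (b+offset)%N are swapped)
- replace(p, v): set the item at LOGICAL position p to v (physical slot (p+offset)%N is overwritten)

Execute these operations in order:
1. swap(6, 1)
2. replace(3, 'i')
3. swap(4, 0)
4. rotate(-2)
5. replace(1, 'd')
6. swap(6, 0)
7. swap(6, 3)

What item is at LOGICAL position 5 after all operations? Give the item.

Answer: i

Derivation:
After op 1 (swap(6, 1)): offset=0, physical=[A,G,C,D,E,F,B], logical=[A,G,C,D,E,F,B]
After op 2 (replace(3, 'i')): offset=0, physical=[A,G,C,i,E,F,B], logical=[A,G,C,i,E,F,B]
After op 3 (swap(4, 0)): offset=0, physical=[E,G,C,i,A,F,B], logical=[E,G,C,i,A,F,B]
After op 4 (rotate(-2)): offset=5, physical=[E,G,C,i,A,F,B], logical=[F,B,E,G,C,i,A]
After op 5 (replace(1, 'd')): offset=5, physical=[E,G,C,i,A,F,d], logical=[F,d,E,G,C,i,A]
After op 6 (swap(6, 0)): offset=5, physical=[E,G,C,i,F,A,d], logical=[A,d,E,G,C,i,F]
After op 7 (swap(6, 3)): offset=5, physical=[E,F,C,i,G,A,d], logical=[A,d,E,F,C,i,G]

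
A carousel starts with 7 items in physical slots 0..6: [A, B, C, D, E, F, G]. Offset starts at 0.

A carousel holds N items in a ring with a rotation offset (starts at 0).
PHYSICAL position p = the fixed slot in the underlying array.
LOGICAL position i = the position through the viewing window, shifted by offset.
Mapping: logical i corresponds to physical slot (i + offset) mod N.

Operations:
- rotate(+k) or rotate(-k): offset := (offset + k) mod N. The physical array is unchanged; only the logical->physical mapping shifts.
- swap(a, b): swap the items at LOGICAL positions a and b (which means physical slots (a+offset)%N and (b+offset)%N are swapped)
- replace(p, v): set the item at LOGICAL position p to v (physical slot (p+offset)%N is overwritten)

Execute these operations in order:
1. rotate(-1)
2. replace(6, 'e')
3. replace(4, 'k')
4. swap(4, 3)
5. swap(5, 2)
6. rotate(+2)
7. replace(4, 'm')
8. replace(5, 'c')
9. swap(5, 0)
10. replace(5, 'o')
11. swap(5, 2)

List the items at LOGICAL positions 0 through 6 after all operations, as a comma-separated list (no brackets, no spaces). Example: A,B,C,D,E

Answer: c,k,o,B,m,C,A

Derivation:
After op 1 (rotate(-1)): offset=6, physical=[A,B,C,D,E,F,G], logical=[G,A,B,C,D,E,F]
After op 2 (replace(6, 'e')): offset=6, physical=[A,B,C,D,E,e,G], logical=[G,A,B,C,D,E,e]
After op 3 (replace(4, 'k')): offset=6, physical=[A,B,C,k,E,e,G], logical=[G,A,B,C,k,E,e]
After op 4 (swap(4, 3)): offset=6, physical=[A,B,k,C,E,e,G], logical=[G,A,B,k,C,E,e]
After op 5 (swap(5, 2)): offset=6, physical=[A,E,k,C,B,e,G], logical=[G,A,E,k,C,B,e]
After op 6 (rotate(+2)): offset=1, physical=[A,E,k,C,B,e,G], logical=[E,k,C,B,e,G,A]
After op 7 (replace(4, 'm')): offset=1, physical=[A,E,k,C,B,m,G], logical=[E,k,C,B,m,G,A]
After op 8 (replace(5, 'c')): offset=1, physical=[A,E,k,C,B,m,c], logical=[E,k,C,B,m,c,A]
After op 9 (swap(5, 0)): offset=1, physical=[A,c,k,C,B,m,E], logical=[c,k,C,B,m,E,A]
After op 10 (replace(5, 'o')): offset=1, physical=[A,c,k,C,B,m,o], logical=[c,k,C,B,m,o,A]
After op 11 (swap(5, 2)): offset=1, physical=[A,c,k,o,B,m,C], logical=[c,k,o,B,m,C,A]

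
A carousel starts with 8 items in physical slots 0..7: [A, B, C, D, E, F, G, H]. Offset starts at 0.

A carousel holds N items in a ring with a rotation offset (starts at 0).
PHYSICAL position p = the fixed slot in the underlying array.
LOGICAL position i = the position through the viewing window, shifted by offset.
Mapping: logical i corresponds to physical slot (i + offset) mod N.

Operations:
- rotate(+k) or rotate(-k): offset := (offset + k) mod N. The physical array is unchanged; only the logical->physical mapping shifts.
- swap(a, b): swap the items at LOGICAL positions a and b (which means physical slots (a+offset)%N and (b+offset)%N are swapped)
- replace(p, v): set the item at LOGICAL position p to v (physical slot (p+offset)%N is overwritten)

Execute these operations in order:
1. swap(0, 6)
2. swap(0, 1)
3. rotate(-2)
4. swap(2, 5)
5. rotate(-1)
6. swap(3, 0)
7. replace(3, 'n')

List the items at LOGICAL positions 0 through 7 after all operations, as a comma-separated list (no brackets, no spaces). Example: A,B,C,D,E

After op 1 (swap(0, 6)): offset=0, physical=[G,B,C,D,E,F,A,H], logical=[G,B,C,D,E,F,A,H]
After op 2 (swap(0, 1)): offset=0, physical=[B,G,C,D,E,F,A,H], logical=[B,G,C,D,E,F,A,H]
After op 3 (rotate(-2)): offset=6, physical=[B,G,C,D,E,F,A,H], logical=[A,H,B,G,C,D,E,F]
After op 4 (swap(2, 5)): offset=6, physical=[D,G,C,B,E,F,A,H], logical=[A,H,D,G,C,B,E,F]
After op 5 (rotate(-1)): offset=5, physical=[D,G,C,B,E,F,A,H], logical=[F,A,H,D,G,C,B,E]
After op 6 (swap(3, 0)): offset=5, physical=[F,G,C,B,E,D,A,H], logical=[D,A,H,F,G,C,B,E]
After op 7 (replace(3, 'n')): offset=5, physical=[n,G,C,B,E,D,A,H], logical=[D,A,H,n,G,C,B,E]

Answer: D,A,H,n,G,C,B,E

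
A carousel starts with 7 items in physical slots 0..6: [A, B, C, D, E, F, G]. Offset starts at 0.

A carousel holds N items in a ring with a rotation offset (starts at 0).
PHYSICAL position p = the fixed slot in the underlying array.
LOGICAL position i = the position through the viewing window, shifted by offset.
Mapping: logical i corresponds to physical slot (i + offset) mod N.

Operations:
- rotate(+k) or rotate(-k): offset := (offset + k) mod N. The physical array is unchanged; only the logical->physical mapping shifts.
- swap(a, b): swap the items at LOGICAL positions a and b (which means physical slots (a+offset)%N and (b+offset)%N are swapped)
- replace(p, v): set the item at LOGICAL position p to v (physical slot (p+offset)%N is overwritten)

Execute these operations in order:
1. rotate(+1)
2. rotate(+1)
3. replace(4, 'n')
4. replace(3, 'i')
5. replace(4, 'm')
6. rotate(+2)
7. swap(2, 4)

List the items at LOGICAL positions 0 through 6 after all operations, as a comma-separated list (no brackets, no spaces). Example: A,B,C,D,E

Answer: E,i,B,A,m,C,D

Derivation:
After op 1 (rotate(+1)): offset=1, physical=[A,B,C,D,E,F,G], logical=[B,C,D,E,F,G,A]
After op 2 (rotate(+1)): offset=2, physical=[A,B,C,D,E,F,G], logical=[C,D,E,F,G,A,B]
After op 3 (replace(4, 'n')): offset=2, physical=[A,B,C,D,E,F,n], logical=[C,D,E,F,n,A,B]
After op 4 (replace(3, 'i')): offset=2, physical=[A,B,C,D,E,i,n], logical=[C,D,E,i,n,A,B]
After op 5 (replace(4, 'm')): offset=2, physical=[A,B,C,D,E,i,m], logical=[C,D,E,i,m,A,B]
After op 6 (rotate(+2)): offset=4, physical=[A,B,C,D,E,i,m], logical=[E,i,m,A,B,C,D]
After op 7 (swap(2, 4)): offset=4, physical=[A,m,C,D,E,i,B], logical=[E,i,B,A,m,C,D]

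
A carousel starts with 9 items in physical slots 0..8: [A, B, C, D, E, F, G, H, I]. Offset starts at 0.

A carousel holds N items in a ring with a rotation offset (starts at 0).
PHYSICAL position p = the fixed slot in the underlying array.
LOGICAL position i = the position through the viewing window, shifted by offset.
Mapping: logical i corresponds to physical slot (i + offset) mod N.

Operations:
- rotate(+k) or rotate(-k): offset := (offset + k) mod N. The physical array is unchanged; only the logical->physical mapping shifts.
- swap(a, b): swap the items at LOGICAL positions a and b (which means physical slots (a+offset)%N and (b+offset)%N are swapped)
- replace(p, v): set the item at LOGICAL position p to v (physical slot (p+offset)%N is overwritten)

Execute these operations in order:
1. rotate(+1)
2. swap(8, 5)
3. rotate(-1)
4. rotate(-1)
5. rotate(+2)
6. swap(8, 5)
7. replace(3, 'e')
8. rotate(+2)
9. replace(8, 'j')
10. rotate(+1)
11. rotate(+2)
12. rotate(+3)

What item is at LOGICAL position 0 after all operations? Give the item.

Answer: A

Derivation:
After op 1 (rotate(+1)): offset=1, physical=[A,B,C,D,E,F,G,H,I], logical=[B,C,D,E,F,G,H,I,A]
After op 2 (swap(8, 5)): offset=1, physical=[G,B,C,D,E,F,A,H,I], logical=[B,C,D,E,F,A,H,I,G]
After op 3 (rotate(-1)): offset=0, physical=[G,B,C,D,E,F,A,H,I], logical=[G,B,C,D,E,F,A,H,I]
After op 4 (rotate(-1)): offset=8, physical=[G,B,C,D,E,F,A,H,I], logical=[I,G,B,C,D,E,F,A,H]
After op 5 (rotate(+2)): offset=1, physical=[G,B,C,D,E,F,A,H,I], logical=[B,C,D,E,F,A,H,I,G]
After op 6 (swap(8, 5)): offset=1, physical=[A,B,C,D,E,F,G,H,I], logical=[B,C,D,E,F,G,H,I,A]
After op 7 (replace(3, 'e')): offset=1, physical=[A,B,C,D,e,F,G,H,I], logical=[B,C,D,e,F,G,H,I,A]
After op 8 (rotate(+2)): offset=3, physical=[A,B,C,D,e,F,G,H,I], logical=[D,e,F,G,H,I,A,B,C]
After op 9 (replace(8, 'j')): offset=3, physical=[A,B,j,D,e,F,G,H,I], logical=[D,e,F,G,H,I,A,B,j]
After op 10 (rotate(+1)): offset=4, physical=[A,B,j,D,e,F,G,H,I], logical=[e,F,G,H,I,A,B,j,D]
After op 11 (rotate(+2)): offset=6, physical=[A,B,j,D,e,F,G,H,I], logical=[G,H,I,A,B,j,D,e,F]
After op 12 (rotate(+3)): offset=0, physical=[A,B,j,D,e,F,G,H,I], logical=[A,B,j,D,e,F,G,H,I]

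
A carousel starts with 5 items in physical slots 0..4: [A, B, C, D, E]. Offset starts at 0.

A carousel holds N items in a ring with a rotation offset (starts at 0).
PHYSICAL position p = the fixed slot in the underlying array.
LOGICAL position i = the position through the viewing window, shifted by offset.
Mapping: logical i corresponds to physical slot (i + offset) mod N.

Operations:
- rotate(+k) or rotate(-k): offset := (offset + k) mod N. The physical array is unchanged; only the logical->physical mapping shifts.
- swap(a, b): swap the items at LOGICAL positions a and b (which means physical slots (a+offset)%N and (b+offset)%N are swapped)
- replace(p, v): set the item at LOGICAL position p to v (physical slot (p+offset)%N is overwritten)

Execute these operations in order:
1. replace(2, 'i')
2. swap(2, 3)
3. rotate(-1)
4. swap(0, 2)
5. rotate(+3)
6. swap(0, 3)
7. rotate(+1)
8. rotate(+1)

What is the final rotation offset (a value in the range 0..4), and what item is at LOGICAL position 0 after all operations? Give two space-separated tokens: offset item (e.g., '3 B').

After op 1 (replace(2, 'i')): offset=0, physical=[A,B,i,D,E], logical=[A,B,i,D,E]
After op 2 (swap(2, 3)): offset=0, physical=[A,B,D,i,E], logical=[A,B,D,i,E]
After op 3 (rotate(-1)): offset=4, physical=[A,B,D,i,E], logical=[E,A,B,D,i]
After op 4 (swap(0, 2)): offset=4, physical=[A,E,D,i,B], logical=[B,A,E,D,i]
After op 5 (rotate(+3)): offset=2, physical=[A,E,D,i,B], logical=[D,i,B,A,E]
After op 6 (swap(0, 3)): offset=2, physical=[D,E,A,i,B], logical=[A,i,B,D,E]
After op 7 (rotate(+1)): offset=3, physical=[D,E,A,i,B], logical=[i,B,D,E,A]
After op 8 (rotate(+1)): offset=4, physical=[D,E,A,i,B], logical=[B,D,E,A,i]

Answer: 4 B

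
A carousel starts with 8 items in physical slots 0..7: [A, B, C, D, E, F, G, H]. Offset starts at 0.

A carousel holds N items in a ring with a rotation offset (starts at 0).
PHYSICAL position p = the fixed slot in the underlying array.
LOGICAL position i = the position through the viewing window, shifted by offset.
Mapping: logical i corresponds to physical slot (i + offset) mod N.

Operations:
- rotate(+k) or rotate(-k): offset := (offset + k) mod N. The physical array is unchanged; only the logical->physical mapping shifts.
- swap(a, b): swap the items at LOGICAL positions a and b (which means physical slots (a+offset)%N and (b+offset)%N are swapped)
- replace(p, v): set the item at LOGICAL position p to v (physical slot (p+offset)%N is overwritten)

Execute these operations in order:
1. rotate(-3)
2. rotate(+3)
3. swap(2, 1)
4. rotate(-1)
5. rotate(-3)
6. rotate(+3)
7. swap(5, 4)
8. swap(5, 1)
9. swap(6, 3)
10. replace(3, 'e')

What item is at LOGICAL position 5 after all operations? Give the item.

After op 1 (rotate(-3)): offset=5, physical=[A,B,C,D,E,F,G,H], logical=[F,G,H,A,B,C,D,E]
After op 2 (rotate(+3)): offset=0, physical=[A,B,C,D,E,F,G,H], logical=[A,B,C,D,E,F,G,H]
After op 3 (swap(2, 1)): offset=0, physical=[A,C,B,D,E,F,G,H], logical=[A,C,B,D,E,F,G,H]
After op 4 (rotate(-1)): offset=7, physical=[A,C,B,D,E,F,G,H], logical=[H,A,C,B,D,E,F,G]
After op 5 (rotate(-3)): offset=4, physical=[A,C,B,D,E,F,G,H], logical=[E,F,G,H,A,C,B,D]
After op 6 (rotate(+3)): offset=7, physical=[A,C,B,D,E,F,G,H], logical=[H,A,C,B,D,E,F,G]
After op 7 (swap(5, 4)): offset=7, physical=[A,C,B,E,D,F,G,H], logical=[H,A,C,B,E,D,F,G]
After op 8 (swap(5, 1)): offset=7, physical=[D,C,B,E,A,F,G,H], logical=[H,D,C,B,E,A,F,G]
After op 9 (swap(6, 3)): offset=7, physical=[D,C,F,E,A,B,G,H], logical=[H,D,C,F,E,A,B,G]
After op 10 (replace(3, 'e')): offset=7, physical=[D,C,e,E,A,B,G,H], logical=[H,D,C,e,E,A,B,G]

Answer: A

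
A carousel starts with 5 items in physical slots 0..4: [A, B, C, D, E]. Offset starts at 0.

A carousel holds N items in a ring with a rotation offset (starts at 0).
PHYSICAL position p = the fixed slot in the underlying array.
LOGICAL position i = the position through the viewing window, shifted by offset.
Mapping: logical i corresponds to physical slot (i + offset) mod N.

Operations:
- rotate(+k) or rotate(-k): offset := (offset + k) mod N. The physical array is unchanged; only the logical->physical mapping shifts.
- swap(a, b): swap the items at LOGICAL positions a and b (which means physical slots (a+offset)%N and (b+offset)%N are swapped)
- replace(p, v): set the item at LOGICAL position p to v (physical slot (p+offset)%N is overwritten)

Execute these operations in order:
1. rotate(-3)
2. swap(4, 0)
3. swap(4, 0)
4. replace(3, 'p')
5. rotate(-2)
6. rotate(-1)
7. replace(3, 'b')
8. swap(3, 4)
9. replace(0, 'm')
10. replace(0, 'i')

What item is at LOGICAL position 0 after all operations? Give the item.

Answer: i

Derivation:
After op 1 (rotate(-3)): offset=2, physical=[A,B,C,D,E], logical=[C,D,E,A,B]
After op 2 (swap(4, 0)): offset=2, physical=[A,C,B,D,E], logical=[B,D,E,A,C]
After op 3 (swap(4, 0)): offset=2, physical=[A,B,C,D,E], logical=[C,D,E,A,B]
After op 4 (replace(3, 'p')): offset=2, physical=[p,B,C,D,E], logical=[C,D,E,p,B]
After op 5 (rotate(-2)): offset=0, physical=[p,B,C,D,E], logical=[p,B,C,D,E]
After op 6 (rotate(-1)): offset=4, physical=[p,B,C,D,E], logical=[E,p,B,C,D]
After op 7 (replace(3, 'b')): offset=4, physical=[p,B,b,D,E], logical=[E,p,B,b,D]
After op 8 (swap(3, 4)): offset=4, physical=[p,B,D,b,E], logical=[E,p,B,D,b]
After op 9 (replace(0, 'm')): offset=4, physical=[p,B,D,b,m], logical=[m,p,B,D,b]
After op 10 (replace(0, 'i')): offset=4, physical=[p,B,D,b,i], logical=[i,p,B,D,b]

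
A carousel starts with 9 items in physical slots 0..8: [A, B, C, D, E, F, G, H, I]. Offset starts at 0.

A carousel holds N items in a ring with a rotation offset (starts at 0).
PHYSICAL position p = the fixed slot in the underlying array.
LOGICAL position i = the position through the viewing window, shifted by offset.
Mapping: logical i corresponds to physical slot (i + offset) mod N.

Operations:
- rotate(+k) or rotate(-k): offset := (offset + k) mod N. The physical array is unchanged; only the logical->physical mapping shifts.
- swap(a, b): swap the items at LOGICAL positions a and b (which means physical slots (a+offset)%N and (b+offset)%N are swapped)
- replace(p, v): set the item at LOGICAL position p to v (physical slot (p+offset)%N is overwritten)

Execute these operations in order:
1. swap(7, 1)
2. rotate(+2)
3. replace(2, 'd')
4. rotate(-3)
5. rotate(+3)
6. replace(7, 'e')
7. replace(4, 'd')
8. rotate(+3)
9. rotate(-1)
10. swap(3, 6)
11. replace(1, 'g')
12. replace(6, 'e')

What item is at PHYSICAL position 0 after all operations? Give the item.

After op 1 (swap(7, 1)): offset=0, physical=[A,H,C,D,E,F,G,B,I], logical=[A,H,C,D,E,F,G,B,I]
After op 2 (rotate(+2)): offset=2, physical=[A,H,C,D,E,F,G,B,I], logical=[C,D,E,F,G,B,I,A,H]
After op 3 (replace(2, 'd')): offset=2, physical=[A,H,C,D,d,F,G,B,I], logical=[C,D,d,F,G,B,I,A,H]
After op 4 (rotate(-3)): offset=8, physical=[A,H,C,D,d,F,G,B,I], logical=[I,A,H,C,D,d,F,G,B]
After op 5 (rotate(+3)): offset=2, physical=[A,H,C,D,d,F,G,B,I], logical=[C,D,d,F,G,B,I,A,H]
After op 6 (replace(7, 'e')): offset=2, physical=[e,H,C,D,d,F,G,B,I], logical=[C,D,d,F,G,B,I,e,H]
After op 7 (replace(4, 'd')): offset=2, physical=[e,H,C,D,d,F,d,B,I], logical=[C,D,d,F,d,B,I,e,H]
After op 8 (rotate(+3)): offset=5, physical=[e,H,C,D,d,F,d,B,I], logical=[F,d,B,I,e,H,C,D,d]
After op 9 (rotate(-1)): offset=4, physical=[e,H,C,D,d,F,d,B,I], logical=[d,F,d,B,I,e,H,C,D]
After op 10 (swap(3, 6)): offset=4, physical=[e,B,C,D,d,F,d,H,I], logical=[d,F,d,H,I,e,B,C,D]
After op 11 (replace(1, 'g')): offset=4, physical=[e,B,C,D,d,g,d,H,I], logical=[d,g,d,H,I,e,B,C,D]
After op 12 (replace(6, 'e')): offset=4, physical=[e,e,C,D,d,g,d,H,I], logical=[d,g,d,H,I,e,e,C,D]

Answer: e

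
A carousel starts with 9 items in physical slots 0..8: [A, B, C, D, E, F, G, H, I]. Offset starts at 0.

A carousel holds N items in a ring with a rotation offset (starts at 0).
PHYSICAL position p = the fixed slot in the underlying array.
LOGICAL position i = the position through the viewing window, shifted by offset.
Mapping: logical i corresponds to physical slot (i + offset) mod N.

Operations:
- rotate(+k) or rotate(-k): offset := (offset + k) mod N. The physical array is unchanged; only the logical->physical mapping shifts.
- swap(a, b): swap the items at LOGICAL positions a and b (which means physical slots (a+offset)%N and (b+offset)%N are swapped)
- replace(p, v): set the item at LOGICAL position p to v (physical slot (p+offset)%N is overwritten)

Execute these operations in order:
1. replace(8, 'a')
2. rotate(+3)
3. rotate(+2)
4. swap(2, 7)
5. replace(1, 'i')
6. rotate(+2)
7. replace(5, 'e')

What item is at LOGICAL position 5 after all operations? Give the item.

After op 1 (replace(8, 'a')): offset=0, physical=[A,B,C,D,E,F,G,H,a], logical=[A,B,C,D,E,F,G,H,a]
After op 2 (rotate(+3)): offset=3, physical=[A,B,C,D,E,F,G,H,a], logical=[D,E,F,G,H,a,A,B,C]
After op 3 (rotate(+2)): offset=5, physical=[A,B,C,D,E,F,G,H,a], logical=[F,G,H,a,A,B,C,D,E]
After op 4 (swap(2, 7)): offset=5, physical=[A,B,C,H,E,F,G,D,a], logical=[F,G,D,a,A,B,C,H,E]
After op 5 (replace(1, 'i')): offset=5, physical=[A,B,C,H,E,F,i,D,a], logical=[F,i,D,a,A,B,C,H,E]
After op 6 (rotate(+2)): offset=7, physical=[A,B,C,H,E,F,i,D,a], logical=[D,a,A,B,C,H,E,F,i]
After op 7 (replace(5, 'e')): offset=7, physical=[A,B,C,e,E,F,i,D,a], logical=[D,a,A,B,C,e,E,F,i]

Answer: e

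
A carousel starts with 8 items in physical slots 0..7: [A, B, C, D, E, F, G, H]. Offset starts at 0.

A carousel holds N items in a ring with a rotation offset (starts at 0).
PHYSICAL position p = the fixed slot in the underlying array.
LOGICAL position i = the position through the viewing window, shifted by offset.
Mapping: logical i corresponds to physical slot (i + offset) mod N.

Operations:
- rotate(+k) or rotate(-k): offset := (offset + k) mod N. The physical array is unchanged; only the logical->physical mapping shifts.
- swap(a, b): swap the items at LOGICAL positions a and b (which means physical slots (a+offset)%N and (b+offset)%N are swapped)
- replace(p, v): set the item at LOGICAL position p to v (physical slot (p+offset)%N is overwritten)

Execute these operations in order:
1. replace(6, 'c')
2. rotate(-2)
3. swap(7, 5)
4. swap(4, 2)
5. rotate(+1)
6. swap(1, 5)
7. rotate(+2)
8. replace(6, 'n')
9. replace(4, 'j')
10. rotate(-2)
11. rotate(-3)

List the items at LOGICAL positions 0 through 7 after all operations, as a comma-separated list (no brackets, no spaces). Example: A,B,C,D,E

Answer: C,j,c,n,E,B,A,F

Derivation:
After op 1 (replace(6, 'c')): offset=0, physical=[A,B,C,D,E,F,c,H], logical=[A,B,C,D,E,F,c,H]
After op 2 (rotate(-2)): offset=6, physical=[A,B,C,D,E,F,c,H], logical=[c,H,A,B,C,D,E,F]
After op 3 (swap(7, 5)): offset=6, physical=[A,B,C,F,E,D,c,H], logical=[c,H,A,B,C,F,E,D]
After op 4 (swap(4, 2)): offset=6, physical=[C,B,A,F,E,D,c,H], logical=[c,H,C,B,A,F,E,D]
After op 5 (rotate(+1)): offset=7, physical=[C,B,A,F,E,D,c,H], logical=[H,C,B,A,F,E,D,c]
After op 6 (swap(1, 5)): offset=7, physical=[E,B,A,F,C,D,c,H], logical=[H,E,B,A,F,C,D,c]
After op 7 (rotate(+2)): offset=1, physical=[E,B,A,F,C,D,c,H], logical=[B,A,F,C,D,c,H,E]
After op 8 (replace(6, 'n')): offset=1, physical=[E,B,A,F,C,D,c,n], logical=[B,A,F,C,D,c,n,E]
After op 9 (replace(4, 'j')): offset=1, physical=[E,B,A,F,C,j,c,n], logical=[B,A,F,C,j,c,n,E]
After op 10 (rotate(-2)): offset=7, physical=[E,B,A,F,C,j,c,n], logical=[n,E,B,A,F,C,j,c]
After op 11 (rotate(-3)): offset=4, physical=[E,B,A,F,C,j,c,n], logical=[C,j,c,n,E,B,A,F]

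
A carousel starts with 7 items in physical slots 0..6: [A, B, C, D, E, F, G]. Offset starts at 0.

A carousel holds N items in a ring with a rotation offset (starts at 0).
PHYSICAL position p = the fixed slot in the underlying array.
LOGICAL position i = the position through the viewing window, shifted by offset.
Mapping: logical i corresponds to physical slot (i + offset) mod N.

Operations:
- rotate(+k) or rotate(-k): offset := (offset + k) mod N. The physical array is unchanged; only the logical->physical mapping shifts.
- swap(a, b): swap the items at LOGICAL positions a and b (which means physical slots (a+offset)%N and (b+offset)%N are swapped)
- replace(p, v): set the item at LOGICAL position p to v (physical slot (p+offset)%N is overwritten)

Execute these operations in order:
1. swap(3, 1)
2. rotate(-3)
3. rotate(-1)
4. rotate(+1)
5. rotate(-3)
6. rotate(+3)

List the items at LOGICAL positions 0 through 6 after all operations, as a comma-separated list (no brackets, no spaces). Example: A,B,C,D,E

After op 1 (swap(3, 1)): offset=0, physical=[A,D,C,B,E,F,G], logical=[A,D,C,B,E,F,G]
After op 2 (rotate(-3)): offset=4, physical=[A,D,C,B,E,F,G], logical=[E,F,G,A,D,C,B]
After op 3 (rotate(-1)): offset=3, physical=[A,D,C,B,E,F,G], logical=[B,E,F,G,A,D,C]
After op 4 (rotate(+1)): offset=4, physical=[A,D,C,B,E,F,G], logical=[E,F,G,A,D,C,B]
After op 5 (rotate(-3)): offset=1, physical=[A,D,C,B,E,F,G], logical=[D,C,B,E,F,G,A]
After op 6 (rotate(+3)): offset=4, physical=[A,D,C,B,E,F,G], logical=[E,F,G,A,D,C,B]

Answer: E,F,G,A,D,C,B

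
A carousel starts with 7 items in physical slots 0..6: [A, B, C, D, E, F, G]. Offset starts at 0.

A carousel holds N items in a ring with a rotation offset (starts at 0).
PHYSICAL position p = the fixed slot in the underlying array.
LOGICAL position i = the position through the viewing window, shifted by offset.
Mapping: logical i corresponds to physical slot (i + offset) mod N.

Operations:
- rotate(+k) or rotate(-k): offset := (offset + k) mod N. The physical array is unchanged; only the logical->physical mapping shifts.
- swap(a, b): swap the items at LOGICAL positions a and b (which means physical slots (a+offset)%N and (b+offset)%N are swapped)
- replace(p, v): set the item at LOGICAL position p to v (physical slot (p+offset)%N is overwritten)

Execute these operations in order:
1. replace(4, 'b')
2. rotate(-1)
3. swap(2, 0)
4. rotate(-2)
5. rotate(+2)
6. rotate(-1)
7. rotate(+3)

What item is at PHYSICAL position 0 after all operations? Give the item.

Answer: A

Derivation:
After op 1 (replace(4, 'b')): offset=0, physical=[A,B,C,D,b,F,G], logical=[A,B,C,D,b,F,G]
After op 2 (rotate(-1)): offset=6, physical=[A,B,C,D,b,F,G], logical=[G,A,B,C,D,b,F]
After op 3 (swap(2, 0)): offset=6, physical=[A,G,C,D,b,F,B], logical=[B,A,G,C,D,b,F]
After op 4 (rotate(-2)): offset=4, physical=[A,G,C,D,b,F,B], logical=[b,F,B,A,G,C,D]
After op 5 (rotate(+2)): offset=6, physical=[A,G,C,D,b,F,B], logical=[B,A,G,C,D,b,F]
After op 6 (rotate(-1)): offset=5, physical=[A,G,C,D,b,F,B], logical=[F,B,A,G,C,D,b]
After op 7 (rotate(+3)): offset=1, physical=[A,G,C,D,b,F,B], logical=[G,C,D,b,F,B,A]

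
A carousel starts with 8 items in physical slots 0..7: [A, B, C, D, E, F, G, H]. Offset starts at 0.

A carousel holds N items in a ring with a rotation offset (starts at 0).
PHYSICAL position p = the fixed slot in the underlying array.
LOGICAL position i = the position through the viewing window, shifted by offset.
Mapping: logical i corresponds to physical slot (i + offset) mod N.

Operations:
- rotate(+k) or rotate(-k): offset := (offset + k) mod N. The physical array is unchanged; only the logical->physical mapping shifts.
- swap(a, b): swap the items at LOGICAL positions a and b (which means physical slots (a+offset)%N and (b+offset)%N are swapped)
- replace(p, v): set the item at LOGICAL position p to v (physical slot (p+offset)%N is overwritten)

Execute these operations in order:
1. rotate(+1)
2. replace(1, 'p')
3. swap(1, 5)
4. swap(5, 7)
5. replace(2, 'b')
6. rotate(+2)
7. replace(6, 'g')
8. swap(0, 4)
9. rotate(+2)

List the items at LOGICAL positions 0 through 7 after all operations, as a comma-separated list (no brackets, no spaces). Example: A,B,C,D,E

Answer: F,A,b,p,g,G,H,E

Derivation:
After op 1 (rotate(+1)): offset=1, physical=[A,B,C,D,E,F,G,H], logical=[B,C,D,E,F,G,H,A]
After op 2 (replace(1, 'p')): offset=1, physical=[A,B,p,D,E,F,G,H], logical=[B,p,D,E,F,G,H,A]
After op 3 (swap(1, 5)): offset=1, physical=[A,B,G,D,E,F,p,H], logical=[B,G,D,E,F,p,H,A]
After op 4 (swap(5, 7)): offset=1, physical=[p,B,G,D,E,F,A,H], logical=[B,G,D,E,F,A,H,p]
After op 5 (replace(2, 'b')): offset=1, physical=[p,B,G,b,E,F,A,H], logical=[B,G,b,E,F,A,H,p]
After op 6 (rotate(+2)): offset=3, physical=[p,B,G,b,E,F,A,H], logical=[b,E,F,A,H,p,B,G]
After op 7 (replace(6, 'g')): offset=3, physical=[p,g,G,b,E,F,A,H], logical=[b,E,F,A,H,p,g,G]
After op 8 (swap(0, 4)): offset=3, physical=[p,g,G,H,E,F,A,b], logical=[H,E,F,A,b,p,g,G]
After op 9 (rotate(+2)): offset=5, physical=[p,g,G,H,E,F,A,b], logical=[F,A,b,p,g,G,H,E]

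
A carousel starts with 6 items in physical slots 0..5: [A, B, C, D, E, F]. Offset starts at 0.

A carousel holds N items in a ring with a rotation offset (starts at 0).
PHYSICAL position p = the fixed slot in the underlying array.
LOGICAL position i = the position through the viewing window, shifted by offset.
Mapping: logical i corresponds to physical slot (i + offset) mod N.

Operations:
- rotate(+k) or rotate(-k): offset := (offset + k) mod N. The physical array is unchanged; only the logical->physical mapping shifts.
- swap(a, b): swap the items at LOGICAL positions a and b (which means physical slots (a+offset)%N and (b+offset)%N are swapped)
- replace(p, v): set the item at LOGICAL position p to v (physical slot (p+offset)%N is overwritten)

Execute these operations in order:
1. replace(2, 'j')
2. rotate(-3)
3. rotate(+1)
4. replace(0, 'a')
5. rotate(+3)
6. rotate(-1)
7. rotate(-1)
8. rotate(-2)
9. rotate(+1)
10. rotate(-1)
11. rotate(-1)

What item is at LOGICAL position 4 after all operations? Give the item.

After op 1 (replace(2, 'j')): offset=0, physical=[A,B,j,D,E,F], logical=[A,B,j,D,E,F]
After op 2 (rotate(-3)): offset=3, physical=[A,B,j,D,E,F], logical=[D,E,F,A,B,j]
After op 3 (rotate(+1)): offset=4, physical=[A,B,j,D,E,F], logical=[E,F,A,B,j,D]
After op 4 (replace(0, 'a')): offset=4, physical=[A,B,j,D,a,F], logical=[a,F,A,B,j,D]
After op 5 (rotate(+3)): offset=1, physical=[A,B,j,D,a,F], logical=[B,j,D,a,F,A]
After op 6 (rotate(-1)): offset=0, physical=[A,B,j,D,a,F], logical=[A,B,j,D,a,F]
After op 7 (rotate(-1)): offset=5, physical=[A,B,j,D,a,F], logical=[F,A,B,j,D,a]
After op 8 (rotate(-2)): offset=3, physical=[A,B,j,D,a,F], logical=[D,a,F,A,B,j]
After op 9 (rotate(+1)): offset=4, physical=[A,B,j,D,a,F], logical=[a,F,A,B,j,D]
After op 10 (rotate(-1)): offset=3, physical=[A,B,j,D,a,F], logical=[D,a,F,A,B,j]
After op 11 (rotate(-1)): offset=2, physical=[A,B,j,D,a,F], logical=[j,D,a,F,A,B]

Answer: A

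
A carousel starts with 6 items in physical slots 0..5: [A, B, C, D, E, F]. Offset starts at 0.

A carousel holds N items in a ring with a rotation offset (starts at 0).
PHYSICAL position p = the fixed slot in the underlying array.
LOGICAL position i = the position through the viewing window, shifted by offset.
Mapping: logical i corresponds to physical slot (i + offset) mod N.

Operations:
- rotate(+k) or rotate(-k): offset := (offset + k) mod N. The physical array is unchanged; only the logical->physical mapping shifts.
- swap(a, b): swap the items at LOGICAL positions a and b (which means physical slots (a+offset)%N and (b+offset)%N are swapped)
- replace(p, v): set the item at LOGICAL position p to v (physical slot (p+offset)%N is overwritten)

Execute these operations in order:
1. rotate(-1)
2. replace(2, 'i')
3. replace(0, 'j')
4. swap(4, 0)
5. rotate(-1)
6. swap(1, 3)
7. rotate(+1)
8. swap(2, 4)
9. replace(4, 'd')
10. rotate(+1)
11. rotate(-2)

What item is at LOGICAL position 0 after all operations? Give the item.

Answer: E

Derivation:
After op 1 (rotate(-1)): offset=5, physical=[A,B,C,D,E,F], logical=[F,A,B,C,D,E]
After op 2 (replace(2, 'i')): offset=5, physical=[A,i,C,D,E,F], logical=[F,A,i,C,D,E]
After op 3 (replace(0, 'j')): offset=5, physical=[A,i,C,D,E,j], logical=[j,A,i,C,D,E]
After op 4 (swap(4, 0)): offset=5, physical=[A,i,C,j,E,D], logical=[D,A,i,C,j,E]
After op 5 (rotate(-1)): offset=4, physical=[A,i,C,j,E,D], logical=[E,D,A,i,C,j]
After op 6 (swap(1, 3)): offset=4, physical=[A,D,C,j,E,i], logical=[E,i,A,D,C,j]
After op 7 (rotate(+1)): offset=5, physical=[A,D,C,j,E,i], logical=[i,A,D,C,j,E]
After op 8 (swap(2, 4)): offset=5, physical=[A,j,C,D,E,i], logical=[i,A,j,C,D,E]
After op 9 (replace(4, 'd')): offset=5, physical=[A,j,C,d,E,i], logical=[i,A,j,C,d,E]
After op 10 (rotate(+1)): offset=0, physical=[A,j,C,d,E,i], logical=[A,j,C,d,E,i]
After op 11 (rotate(-2)): offset=4, physical=[A,j,C,d,E,i], logical=[E,i,A,j,C,d]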